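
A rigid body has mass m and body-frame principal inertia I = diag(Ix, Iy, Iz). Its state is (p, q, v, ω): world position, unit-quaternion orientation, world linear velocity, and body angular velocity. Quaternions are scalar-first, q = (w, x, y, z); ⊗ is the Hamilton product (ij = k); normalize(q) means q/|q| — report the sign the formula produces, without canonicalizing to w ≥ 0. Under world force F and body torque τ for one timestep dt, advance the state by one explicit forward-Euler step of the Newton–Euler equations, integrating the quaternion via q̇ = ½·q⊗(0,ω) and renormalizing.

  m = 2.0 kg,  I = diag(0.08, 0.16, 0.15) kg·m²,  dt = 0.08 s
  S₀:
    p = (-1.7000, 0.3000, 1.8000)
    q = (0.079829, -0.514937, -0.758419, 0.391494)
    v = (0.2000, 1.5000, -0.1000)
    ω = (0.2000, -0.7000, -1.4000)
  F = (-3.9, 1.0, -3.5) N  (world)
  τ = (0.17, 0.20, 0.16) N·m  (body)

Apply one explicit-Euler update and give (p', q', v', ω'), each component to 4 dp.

p' = (-1.6840, 0.4200, 1.7920)
q' = (0.0845, -0.4599, -0.7848, 0.4067)
v' = (0.0440, 1.5400, -0.2400)
ω' = (0.3798, -0.6098, -1.3087)

α = I⁻¹(τ − ω×Iω) = (2.2475, 1.1275, 1.1413)
ω' = ω + α·dt = (0.3798, -0.6098, -1.3087)
q⊗(0,ω) = (0.1201857, 1.3517982, -0.6984933, 0.4003791)
updated quaternion q' = (0.0845, -0.4599, -0.7848, 0.4067)
a = F/m = (-1.9500, 0.5000, -1.7500)
p' = p + v·dt = (-1.6840, 0.4200, 1.7920)
v + (F/m)dt = (0.0440, 1.5400, -0.2400)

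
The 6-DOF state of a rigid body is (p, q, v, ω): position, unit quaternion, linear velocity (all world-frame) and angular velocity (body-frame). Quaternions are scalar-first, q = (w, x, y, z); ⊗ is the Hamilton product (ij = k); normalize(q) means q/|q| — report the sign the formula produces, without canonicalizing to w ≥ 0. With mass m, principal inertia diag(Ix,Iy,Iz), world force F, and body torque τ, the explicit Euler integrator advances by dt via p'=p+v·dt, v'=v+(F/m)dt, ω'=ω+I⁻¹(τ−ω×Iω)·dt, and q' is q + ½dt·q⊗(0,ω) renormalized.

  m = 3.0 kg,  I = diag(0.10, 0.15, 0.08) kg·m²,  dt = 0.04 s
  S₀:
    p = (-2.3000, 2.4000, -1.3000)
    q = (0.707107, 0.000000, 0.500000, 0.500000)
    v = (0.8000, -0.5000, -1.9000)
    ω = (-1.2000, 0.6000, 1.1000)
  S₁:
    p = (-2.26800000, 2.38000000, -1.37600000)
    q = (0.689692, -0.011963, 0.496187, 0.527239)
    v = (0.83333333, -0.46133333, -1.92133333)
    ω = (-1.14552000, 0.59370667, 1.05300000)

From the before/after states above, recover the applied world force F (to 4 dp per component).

Δv = v₁−v₀ = (0.03333333, 0.03866667, -0.02133333)
applied force F = (2.5000, 2.9000, -1.6000)

F = (2.5000, 2.9000, -1.6000)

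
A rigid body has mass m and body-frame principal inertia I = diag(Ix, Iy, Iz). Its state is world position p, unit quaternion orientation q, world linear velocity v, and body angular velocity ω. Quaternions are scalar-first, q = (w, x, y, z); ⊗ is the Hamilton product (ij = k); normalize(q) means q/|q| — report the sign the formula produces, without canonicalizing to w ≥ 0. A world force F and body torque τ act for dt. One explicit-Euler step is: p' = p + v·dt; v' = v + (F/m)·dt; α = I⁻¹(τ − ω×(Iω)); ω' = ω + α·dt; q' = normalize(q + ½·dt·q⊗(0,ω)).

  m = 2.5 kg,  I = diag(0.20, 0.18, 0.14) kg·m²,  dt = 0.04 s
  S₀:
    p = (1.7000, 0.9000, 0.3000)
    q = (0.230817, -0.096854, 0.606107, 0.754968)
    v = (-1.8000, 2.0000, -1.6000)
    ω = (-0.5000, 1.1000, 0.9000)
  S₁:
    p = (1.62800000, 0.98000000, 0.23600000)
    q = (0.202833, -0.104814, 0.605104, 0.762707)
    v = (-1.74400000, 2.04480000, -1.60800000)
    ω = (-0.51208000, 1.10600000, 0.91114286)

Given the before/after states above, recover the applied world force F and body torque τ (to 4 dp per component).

ω₁ − ω₀ = (-0.01208000, 0.00600000, 0.01114286)
applied torque τ = (-0.1000, 0.0000, 0.0500)
velocity change Δv = (0.05600000, 0.04480000, -0.00800000)
m·(v₁−v₀)/dt = (3.5000, 2.8000, -0.5000)

F = (3.5000, 2.8000, -0.5000)
τ = (-0.1000, 0.0000, 0.0500)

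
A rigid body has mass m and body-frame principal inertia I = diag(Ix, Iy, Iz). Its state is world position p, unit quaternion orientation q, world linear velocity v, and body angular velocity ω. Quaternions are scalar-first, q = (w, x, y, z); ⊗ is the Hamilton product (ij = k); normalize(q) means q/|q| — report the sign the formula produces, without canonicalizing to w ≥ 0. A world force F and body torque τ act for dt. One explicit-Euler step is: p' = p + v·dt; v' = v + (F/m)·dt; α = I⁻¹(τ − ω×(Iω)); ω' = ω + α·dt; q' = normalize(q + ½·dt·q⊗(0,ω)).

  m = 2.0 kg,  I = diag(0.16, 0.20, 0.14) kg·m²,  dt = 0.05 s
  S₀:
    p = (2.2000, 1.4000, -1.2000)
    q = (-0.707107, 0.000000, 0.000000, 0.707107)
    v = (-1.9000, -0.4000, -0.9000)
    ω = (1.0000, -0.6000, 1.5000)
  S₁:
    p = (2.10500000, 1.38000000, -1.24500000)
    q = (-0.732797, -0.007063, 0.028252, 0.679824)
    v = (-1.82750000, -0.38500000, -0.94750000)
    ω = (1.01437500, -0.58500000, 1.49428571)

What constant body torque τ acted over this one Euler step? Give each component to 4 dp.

ω₁ − ω₀ = (0.01437500, 0.01500000, -0.00571429)
τ = I·(Δω/dt) + ω₀×(Iω₀) = (0.1000, 0.0900, -0.0400)

τ = (0.1000, 0.0900, -0.0400)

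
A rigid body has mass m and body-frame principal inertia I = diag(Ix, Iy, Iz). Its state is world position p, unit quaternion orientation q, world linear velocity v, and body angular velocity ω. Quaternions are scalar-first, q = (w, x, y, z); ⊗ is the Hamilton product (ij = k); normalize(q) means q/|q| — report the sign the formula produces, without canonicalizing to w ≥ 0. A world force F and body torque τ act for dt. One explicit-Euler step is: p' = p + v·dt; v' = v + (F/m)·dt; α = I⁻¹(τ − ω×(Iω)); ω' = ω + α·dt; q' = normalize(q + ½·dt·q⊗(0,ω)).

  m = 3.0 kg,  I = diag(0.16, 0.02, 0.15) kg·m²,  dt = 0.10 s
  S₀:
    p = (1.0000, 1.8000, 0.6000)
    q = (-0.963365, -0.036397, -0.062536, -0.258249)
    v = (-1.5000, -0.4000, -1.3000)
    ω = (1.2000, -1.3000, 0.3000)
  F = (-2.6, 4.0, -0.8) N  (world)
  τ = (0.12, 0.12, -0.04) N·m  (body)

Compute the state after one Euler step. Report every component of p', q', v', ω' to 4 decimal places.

p' = (0.8500, 1.7600, 0.4700)
q' = (-0.9575, -0.1115, -0.0148, -0.2655)
v' = (-1.5867, -0.2667, -1.3267)
ω' = (1.3067, -0.7180, 0.1277)

α = I⁻¹(τ − ω×Iω) = (1.0669, 5.8200, -1.7227)
new body rate ω' = (1.3067, -0.7180, 0.1277)
2q̇ = q⊗(0,ω) = (0.0398543, -1.5105225, 0.9533948, -0.1666502)
q + ½dt·q⊗(0,ω), renormalized = (-0.9575, -0.1115, -0.0148, -0.2655)
a = F/m = (-0.8667, 1.3333, -0.2667)
new position p' = (0.8500, 1.7600, 0.4700)
v + (F/m)dt = (-1.5867, -0.2667, -1.3267)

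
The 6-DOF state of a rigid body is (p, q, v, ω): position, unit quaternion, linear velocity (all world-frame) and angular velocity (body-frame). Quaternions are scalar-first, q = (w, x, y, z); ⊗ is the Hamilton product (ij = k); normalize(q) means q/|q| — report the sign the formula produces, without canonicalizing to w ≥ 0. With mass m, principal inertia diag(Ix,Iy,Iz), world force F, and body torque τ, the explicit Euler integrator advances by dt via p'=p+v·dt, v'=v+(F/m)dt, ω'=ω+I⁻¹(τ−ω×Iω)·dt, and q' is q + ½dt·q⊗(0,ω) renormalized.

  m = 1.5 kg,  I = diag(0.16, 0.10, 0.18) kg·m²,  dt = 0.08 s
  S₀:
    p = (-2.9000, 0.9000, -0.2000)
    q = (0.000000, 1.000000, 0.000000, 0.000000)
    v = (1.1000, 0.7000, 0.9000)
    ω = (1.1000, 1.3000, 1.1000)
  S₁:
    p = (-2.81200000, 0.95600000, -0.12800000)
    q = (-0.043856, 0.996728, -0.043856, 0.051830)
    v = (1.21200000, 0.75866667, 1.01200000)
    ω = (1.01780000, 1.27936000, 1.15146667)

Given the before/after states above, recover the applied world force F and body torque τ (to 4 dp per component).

F = (2.1000, 1.1000, 2.1000)
τ = (-0.0500, -0.0500, 0.0300)

rate change Δω = (-0.08220000, -0.02064000, 0.05146667)
ω₀×(Iω₀) = (0.1144, -0.0242, -0.0858)
applied torque τ = (-0.0500, -0.0500, 0.0300)
v₁ − v₀ = (0.11200000, 0.05866667, 0.11200000)
F = m·Δv/dt = (2.1000, 1.1000, 2.1000)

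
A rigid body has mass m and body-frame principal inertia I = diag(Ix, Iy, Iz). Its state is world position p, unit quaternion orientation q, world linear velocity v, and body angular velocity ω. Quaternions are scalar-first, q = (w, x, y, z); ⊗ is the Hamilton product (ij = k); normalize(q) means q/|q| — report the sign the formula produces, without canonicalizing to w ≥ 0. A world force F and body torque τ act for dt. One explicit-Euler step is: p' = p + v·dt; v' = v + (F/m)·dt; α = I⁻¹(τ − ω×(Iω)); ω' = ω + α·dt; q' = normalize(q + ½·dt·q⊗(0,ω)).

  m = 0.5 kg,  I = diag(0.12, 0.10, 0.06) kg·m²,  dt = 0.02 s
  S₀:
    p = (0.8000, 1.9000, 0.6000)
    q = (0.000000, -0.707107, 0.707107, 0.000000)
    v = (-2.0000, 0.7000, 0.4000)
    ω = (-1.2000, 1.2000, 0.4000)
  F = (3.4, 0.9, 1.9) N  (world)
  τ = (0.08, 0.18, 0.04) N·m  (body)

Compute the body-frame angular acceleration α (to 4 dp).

ω×(Iω) gyroscopic = (-0.0192, -0.0288, 0.0288)
(τ − ω×Iω)/I = (0.8267, 2.0880, 0.1867)

α = (0.8267, 2.0880, 0.1867)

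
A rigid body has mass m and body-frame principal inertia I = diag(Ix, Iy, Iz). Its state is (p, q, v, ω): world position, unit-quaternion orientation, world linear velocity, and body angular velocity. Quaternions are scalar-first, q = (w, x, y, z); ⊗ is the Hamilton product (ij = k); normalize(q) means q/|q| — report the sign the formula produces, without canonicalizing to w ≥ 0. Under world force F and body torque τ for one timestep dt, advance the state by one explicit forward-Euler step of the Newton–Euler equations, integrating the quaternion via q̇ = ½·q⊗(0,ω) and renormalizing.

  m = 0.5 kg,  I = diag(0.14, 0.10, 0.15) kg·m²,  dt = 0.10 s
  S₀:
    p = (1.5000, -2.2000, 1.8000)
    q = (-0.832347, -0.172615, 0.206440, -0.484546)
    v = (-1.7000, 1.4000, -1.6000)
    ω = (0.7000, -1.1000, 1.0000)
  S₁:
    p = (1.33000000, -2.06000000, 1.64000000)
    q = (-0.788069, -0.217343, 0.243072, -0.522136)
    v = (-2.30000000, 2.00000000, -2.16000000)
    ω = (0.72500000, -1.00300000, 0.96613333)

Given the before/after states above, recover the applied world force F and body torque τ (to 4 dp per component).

velocity change Δv = (-0.60000000, 0.60000000, -0.56000000)
m·(v₁−v₀)/dt = (-3.0000, 3.0000, -2.8000)
Δω = ω₁−ω₀ = (0.02500000, 0.09700000, -0.03386667)
gyro term ω₀×Iω₀ = (-0.0550, -0.0070, 0.0308)
applied torque τ = (-0.0200, 0.0900, -0.0200)

F = (-3.0000, 3.0000, -2.8000)
τ = (-0.0200, 0.0900, -0.0200)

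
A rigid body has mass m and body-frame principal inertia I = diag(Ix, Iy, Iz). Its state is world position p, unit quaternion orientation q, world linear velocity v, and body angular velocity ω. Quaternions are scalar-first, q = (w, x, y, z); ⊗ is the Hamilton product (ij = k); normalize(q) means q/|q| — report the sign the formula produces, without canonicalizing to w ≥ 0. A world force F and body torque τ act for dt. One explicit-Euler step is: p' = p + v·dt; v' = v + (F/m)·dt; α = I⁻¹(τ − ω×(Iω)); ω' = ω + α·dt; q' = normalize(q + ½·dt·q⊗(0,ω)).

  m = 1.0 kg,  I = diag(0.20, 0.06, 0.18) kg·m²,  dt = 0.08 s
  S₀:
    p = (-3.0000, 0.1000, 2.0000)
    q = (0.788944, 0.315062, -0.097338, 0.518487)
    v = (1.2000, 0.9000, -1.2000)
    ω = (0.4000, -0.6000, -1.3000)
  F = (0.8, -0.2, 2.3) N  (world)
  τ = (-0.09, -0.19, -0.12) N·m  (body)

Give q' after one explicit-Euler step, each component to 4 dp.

2q̇ = q⊗(0,ω) = (0.4896055, 0.7532092, 0.1436090, -1.1757292)
updated quaternion q' = (0.8071, 0.3446, -0.0914, 0.4706)

q' = (0.8071, 0.3446, -0.0914, 0.4706)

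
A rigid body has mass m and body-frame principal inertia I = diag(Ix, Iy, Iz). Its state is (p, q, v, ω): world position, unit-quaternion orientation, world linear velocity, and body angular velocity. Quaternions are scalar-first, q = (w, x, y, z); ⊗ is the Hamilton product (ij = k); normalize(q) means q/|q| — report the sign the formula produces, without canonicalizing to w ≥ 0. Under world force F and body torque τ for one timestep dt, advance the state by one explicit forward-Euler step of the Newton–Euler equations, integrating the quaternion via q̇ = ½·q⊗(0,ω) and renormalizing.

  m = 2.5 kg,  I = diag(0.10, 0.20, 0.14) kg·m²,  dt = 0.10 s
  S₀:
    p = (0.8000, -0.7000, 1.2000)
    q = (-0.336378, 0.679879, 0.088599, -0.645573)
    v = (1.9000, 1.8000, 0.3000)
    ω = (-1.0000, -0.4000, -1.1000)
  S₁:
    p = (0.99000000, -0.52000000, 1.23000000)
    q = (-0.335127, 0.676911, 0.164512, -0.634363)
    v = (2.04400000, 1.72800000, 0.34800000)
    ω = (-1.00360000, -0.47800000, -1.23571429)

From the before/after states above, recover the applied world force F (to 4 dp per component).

F = (3.6000, -1.8000, 1.2000)

velocity change Δv = (0.14400000, -0.07200000, 0.04800000)
applied force F = (3.6000, -1.8000, 1.2000)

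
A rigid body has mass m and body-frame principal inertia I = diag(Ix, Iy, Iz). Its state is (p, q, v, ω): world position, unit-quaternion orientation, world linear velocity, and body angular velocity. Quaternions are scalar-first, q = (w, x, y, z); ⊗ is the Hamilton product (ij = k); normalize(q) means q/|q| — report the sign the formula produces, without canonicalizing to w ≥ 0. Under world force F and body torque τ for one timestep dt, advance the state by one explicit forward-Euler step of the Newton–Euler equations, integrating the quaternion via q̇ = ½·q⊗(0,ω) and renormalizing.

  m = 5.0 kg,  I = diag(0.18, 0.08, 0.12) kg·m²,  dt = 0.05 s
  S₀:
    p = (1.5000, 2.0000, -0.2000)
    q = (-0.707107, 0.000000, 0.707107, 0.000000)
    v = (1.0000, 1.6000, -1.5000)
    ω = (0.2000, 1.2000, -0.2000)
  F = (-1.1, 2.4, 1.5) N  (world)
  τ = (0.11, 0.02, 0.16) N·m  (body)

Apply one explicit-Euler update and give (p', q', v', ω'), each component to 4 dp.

(τ − ω×Iω)/I = (0.6644, 0.2800, 1.5333)
ω' = ω + α·dt = (0.2332, 1.2140, -0.1233)
2q̇ = q⊗(0,ω) = (-0.8485284, -0.2828428, -0.8485284, 0.0000000)
q' = normalize(q + ½dt·q⊗(0,ω)) = (-0.7280, -0.0071, 0.6856, 0.0000)
a = F/m = (-0.2200, 0.4800, 0.3000)
new position p' = (1.5500, 2.0800, -0.2750)
new velocity v' = (0.9890, 1.6240, -1.4850)

p' = (1.5500, 2.0800, -0.2750)
q' = (-0.7280, -0.0071, 0.6856, 0.0000)
v' = (0.9890, 1.6240, -1.4850)
ω' = (0.2332, 1.2140, -0.1233)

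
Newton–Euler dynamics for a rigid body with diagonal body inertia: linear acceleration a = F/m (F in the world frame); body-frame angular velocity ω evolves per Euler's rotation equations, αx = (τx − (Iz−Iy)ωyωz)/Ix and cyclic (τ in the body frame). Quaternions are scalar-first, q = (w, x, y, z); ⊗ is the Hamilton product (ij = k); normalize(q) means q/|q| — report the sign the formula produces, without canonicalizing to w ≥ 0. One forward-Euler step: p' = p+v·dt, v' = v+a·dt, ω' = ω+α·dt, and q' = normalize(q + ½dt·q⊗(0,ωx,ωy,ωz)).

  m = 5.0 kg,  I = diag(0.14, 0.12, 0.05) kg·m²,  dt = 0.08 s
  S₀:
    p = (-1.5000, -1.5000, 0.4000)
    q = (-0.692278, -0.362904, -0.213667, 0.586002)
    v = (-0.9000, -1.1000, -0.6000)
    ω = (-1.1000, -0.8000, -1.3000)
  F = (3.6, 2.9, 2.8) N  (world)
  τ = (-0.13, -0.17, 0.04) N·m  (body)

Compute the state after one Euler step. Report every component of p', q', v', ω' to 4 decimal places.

p' = (-1.5720, -1.5880, 0.3520)
q' = (-0.6827, -0.3017, -0.2355, 0.6225)
v' = (-0.8424, -1.0536, -0.5552)
ω' = (-1.1327, -0.9991, -1.2078)

a = (0.7200, 0.5800, 0.5600)
new position p' = (-1.5720, -1.5880, 0.3520)
new velocity v' = (-0.8424, -1.0536, -0.5552)
precession coupling ω×(Iω) = (-0.0728, 0.1287, -0.0176)
(τ − ω×Iω)/I = (-0.4086, -2.4892, 1.1520)
ω' = ω + α·dt = (-1.1327, -0.9991, -1.2078)
2q̇ = q⊗(0,ω) = (0.1916746, 1.5080745, -0.5625550, 0.9552509)
updated quaternion q' = (-0.6827, -0.3017, -0.2355, 0.6225)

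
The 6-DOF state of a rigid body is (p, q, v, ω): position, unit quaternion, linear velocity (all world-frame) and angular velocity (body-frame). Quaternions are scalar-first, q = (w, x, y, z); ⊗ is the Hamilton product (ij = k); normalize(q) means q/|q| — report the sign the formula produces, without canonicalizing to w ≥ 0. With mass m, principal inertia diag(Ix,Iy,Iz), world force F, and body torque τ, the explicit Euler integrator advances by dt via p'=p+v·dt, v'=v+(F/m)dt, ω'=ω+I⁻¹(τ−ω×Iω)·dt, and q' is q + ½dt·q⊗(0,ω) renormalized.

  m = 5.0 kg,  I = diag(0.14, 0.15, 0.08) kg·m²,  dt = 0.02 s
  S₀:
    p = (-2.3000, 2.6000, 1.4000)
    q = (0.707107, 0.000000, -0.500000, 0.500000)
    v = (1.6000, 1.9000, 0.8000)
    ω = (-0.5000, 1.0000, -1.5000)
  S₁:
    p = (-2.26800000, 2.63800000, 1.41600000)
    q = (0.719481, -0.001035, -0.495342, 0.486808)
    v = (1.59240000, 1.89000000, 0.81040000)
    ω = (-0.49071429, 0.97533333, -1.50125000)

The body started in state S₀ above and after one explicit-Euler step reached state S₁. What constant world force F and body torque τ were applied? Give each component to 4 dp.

F = (-1.9000, -2.5000, 2.6000)
τ = (0.1700, -0.1400, -0.0100)

ω₁ − ω₀ = (0.00928571, -0.02466667, -0.00125000)
precession coupling = (0.1050, 0.0450, -0.0050)
I·α + gyro = (0.1700, -0.1400, -0.0100)
velocity change Δv = (-0.00760000, -0.01000000, 0.01040000)
applied force F = (-1.9000, -2.5000, 2.6000)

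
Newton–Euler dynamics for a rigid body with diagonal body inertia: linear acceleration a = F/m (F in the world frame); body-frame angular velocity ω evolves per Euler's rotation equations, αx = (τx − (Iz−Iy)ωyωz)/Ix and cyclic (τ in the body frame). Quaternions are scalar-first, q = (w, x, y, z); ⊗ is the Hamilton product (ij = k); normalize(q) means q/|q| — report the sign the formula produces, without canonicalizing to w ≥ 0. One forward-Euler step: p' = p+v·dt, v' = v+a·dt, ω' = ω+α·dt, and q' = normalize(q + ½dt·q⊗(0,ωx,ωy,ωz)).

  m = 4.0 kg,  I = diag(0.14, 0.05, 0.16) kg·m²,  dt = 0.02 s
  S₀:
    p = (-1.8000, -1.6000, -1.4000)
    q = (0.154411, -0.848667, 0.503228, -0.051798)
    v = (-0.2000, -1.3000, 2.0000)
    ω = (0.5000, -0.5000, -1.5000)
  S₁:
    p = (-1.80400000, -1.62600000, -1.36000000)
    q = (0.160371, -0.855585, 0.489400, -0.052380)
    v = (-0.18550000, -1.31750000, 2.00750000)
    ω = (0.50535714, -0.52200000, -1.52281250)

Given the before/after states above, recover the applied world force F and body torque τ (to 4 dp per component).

F = (2.9000, -3.5000, 1.5000)
τ = (0.1200, -0.0400, -0.1600)

v₁ − v₀ = (0.01450000, -0.01750000, 0.00750000)
applied force F = (2.9000, -3.5000, 1.5000)
ω₁ − ω₀ = (0.00535714, -0.02200000, -0.02281250)
I·α + gyro = (0.1200, -0.0400, -0.1600)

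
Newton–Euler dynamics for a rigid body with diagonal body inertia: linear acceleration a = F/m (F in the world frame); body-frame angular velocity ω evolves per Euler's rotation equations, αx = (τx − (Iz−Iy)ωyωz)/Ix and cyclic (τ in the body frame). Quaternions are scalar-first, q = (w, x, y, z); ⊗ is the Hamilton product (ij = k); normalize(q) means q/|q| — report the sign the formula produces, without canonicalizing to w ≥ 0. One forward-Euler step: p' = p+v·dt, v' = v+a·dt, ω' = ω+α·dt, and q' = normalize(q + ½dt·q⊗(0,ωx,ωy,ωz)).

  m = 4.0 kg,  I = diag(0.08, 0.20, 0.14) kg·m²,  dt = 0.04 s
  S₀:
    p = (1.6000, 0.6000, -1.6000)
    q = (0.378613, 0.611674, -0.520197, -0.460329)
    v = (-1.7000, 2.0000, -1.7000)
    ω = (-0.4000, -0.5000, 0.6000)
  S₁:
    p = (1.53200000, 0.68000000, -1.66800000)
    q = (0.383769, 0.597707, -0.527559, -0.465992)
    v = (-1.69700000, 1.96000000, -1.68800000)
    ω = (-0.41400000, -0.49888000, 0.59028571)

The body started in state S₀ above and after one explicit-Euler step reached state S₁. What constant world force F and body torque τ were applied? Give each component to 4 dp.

velocity change Δv = (0.00300000, -0.04000000, 0.01200000)
m·(v₁−v₀)/dt = (0.3000, -4.0000, 1.2000)
ω₁ − ω₀ = (-0.01400000, 0.00112000, -0.00971429)
ω₀×(Iω₀) = (0.0180, 0.0144, 0.0240)
τ = I·(Δω/dt) + ω₀×(Iω₀) = (-0.0100, 0.0200, -0.0100)

F = (0.3000, -4.0000, 1.2000)
τ = (-0.0100, 0.0200, -0.0100)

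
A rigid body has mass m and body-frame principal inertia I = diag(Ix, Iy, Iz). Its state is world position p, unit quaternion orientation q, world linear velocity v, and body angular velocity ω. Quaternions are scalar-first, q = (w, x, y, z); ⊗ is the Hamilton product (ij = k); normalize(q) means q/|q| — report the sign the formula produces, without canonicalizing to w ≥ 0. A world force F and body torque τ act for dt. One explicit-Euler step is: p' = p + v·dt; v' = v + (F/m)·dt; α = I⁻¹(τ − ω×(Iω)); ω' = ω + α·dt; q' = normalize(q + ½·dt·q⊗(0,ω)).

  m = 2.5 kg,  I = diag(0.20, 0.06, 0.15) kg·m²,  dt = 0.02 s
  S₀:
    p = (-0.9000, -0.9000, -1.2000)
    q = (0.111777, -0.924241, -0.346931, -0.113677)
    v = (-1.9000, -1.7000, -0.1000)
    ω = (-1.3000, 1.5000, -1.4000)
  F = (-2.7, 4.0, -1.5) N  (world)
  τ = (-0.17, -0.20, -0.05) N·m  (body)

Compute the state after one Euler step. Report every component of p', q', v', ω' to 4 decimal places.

p' = (-0.9380, -0.9340, -1.2020)
q' = (0.1033, -0.9189, -0.3566, -0.1336)
v' = (-1.9216, -1.6680, -0.1120)
ω' = (-1.2981, 1.4030, -1.4431)

angular accel α = (0.0950, -4.8500, -2.1533)
new body rate ω' = (-1.2981, 1.4030, -1.4431)
q⊗(0,ω) = (-0.8402646, 0.5109088, -0.9784918, -1.9938596)
q + ½dt·q⊗(0,ω), renormalized = (0.1033, -0.9189, -0.3566, -0.1336)
a = (-1.0800, 1.6000, -0.6000)
p' = p + v·dt = (-0.9380, -0.9340, -1.2020)
v + (F/m)dt = (-1.9216, -1.6680, -0.1120)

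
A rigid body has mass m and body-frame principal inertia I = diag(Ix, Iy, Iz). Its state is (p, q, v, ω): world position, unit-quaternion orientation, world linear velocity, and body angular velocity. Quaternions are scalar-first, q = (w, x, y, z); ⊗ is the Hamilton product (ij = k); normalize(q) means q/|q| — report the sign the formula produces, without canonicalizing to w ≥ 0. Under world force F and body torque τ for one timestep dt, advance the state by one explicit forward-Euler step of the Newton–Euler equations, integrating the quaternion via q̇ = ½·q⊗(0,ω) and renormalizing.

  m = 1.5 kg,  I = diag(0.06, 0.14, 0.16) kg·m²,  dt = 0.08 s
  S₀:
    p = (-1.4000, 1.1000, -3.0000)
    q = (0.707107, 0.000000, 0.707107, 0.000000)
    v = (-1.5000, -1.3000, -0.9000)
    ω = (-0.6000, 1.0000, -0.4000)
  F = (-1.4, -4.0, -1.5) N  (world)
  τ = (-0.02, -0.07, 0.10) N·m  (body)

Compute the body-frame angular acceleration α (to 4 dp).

ω×(Iω) gyroscopic = (-0.0080, -0.0240, -0.0480)
α = I⁻¹(τ − ω×Iω) = (-0.2000, -0.3286, 0.9250)

α = (-0.2000, -0.3286, 0.9250)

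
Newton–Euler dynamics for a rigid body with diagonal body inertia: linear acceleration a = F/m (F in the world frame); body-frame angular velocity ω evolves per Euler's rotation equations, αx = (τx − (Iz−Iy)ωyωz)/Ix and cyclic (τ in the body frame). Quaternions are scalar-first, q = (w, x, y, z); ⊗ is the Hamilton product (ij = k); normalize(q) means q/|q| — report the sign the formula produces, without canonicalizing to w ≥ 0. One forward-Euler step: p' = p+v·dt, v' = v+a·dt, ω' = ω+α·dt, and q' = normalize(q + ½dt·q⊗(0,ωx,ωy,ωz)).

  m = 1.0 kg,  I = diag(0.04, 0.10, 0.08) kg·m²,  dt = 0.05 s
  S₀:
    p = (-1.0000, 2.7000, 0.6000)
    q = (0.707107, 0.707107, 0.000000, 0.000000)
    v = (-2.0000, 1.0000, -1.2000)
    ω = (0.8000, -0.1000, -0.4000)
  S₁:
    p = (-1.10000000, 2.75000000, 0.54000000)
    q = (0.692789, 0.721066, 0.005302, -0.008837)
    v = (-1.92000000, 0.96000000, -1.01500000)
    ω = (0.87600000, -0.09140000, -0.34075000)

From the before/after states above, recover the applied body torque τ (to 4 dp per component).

Δω = ω₁−ω₀ = (0.07600000, 0.00860000, 0.05925000)
precession coupling = (-0.0008, 0.0128, -0.0048)
τ = I·(Δω/dt) + ω₀×(Iω₀) = (0.0600, 0.0300, 0.0900)

τ = (0.0600, 0.0300, 0.0900)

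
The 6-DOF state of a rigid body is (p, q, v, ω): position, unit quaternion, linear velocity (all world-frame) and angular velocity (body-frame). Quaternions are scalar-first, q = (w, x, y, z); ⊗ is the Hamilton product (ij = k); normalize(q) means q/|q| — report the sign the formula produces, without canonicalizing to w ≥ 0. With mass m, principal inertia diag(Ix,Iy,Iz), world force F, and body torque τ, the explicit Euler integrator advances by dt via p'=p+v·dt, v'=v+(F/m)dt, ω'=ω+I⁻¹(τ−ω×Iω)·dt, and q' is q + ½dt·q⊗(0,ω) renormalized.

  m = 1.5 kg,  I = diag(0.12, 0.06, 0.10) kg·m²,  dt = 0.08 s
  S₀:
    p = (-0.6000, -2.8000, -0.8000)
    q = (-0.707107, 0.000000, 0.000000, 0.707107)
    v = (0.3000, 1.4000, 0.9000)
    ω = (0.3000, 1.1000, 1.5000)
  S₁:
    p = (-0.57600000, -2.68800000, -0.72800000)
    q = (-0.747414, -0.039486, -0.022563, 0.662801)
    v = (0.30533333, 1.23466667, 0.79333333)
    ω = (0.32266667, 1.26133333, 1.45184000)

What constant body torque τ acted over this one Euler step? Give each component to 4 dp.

ω₁ − ω₀ = (0.02266667, 0.16133333, -0.04816000)
gyro term ω₀×Iω₀ = (0.0660, 0.0090, -0.0198)
applied torque τ = (0.1000, 0.1300, -0.0800)

τ = (0.1000, 0.1300, -0.0800)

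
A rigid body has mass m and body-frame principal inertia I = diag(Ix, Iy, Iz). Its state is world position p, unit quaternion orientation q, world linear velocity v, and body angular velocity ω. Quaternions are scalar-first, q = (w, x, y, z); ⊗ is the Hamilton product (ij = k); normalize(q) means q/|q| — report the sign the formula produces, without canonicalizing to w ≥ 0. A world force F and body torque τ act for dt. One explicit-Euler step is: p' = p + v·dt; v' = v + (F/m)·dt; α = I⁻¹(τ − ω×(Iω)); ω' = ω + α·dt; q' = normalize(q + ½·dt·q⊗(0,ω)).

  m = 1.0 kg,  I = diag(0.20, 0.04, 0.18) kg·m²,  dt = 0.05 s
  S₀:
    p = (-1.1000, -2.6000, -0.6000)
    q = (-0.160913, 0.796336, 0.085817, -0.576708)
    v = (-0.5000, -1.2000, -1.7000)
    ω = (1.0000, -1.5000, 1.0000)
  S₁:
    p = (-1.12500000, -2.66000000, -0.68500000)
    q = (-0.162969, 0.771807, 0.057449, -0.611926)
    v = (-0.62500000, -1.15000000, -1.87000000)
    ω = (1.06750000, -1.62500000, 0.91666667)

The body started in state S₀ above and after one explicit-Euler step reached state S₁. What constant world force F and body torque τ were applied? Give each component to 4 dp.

F = (-2.5000, 1.0000, -3.4000)
τ = (0.0600, -0.0800, -0.0600)

v₁ − v₀ = (-0.12500000, 0.05000000, -0.17000000)
applied force F = (-2.5000, 1.0000, -3.4000)
ω₁ − ω₀ = (0.06750000, -0.12500000, -0.08333333)
gyro term ω₀×Iω₀ = (-0.2100, 0.0200, 0.2400)
I·α + gyro = (0.0600, -0.0800, -0.0600)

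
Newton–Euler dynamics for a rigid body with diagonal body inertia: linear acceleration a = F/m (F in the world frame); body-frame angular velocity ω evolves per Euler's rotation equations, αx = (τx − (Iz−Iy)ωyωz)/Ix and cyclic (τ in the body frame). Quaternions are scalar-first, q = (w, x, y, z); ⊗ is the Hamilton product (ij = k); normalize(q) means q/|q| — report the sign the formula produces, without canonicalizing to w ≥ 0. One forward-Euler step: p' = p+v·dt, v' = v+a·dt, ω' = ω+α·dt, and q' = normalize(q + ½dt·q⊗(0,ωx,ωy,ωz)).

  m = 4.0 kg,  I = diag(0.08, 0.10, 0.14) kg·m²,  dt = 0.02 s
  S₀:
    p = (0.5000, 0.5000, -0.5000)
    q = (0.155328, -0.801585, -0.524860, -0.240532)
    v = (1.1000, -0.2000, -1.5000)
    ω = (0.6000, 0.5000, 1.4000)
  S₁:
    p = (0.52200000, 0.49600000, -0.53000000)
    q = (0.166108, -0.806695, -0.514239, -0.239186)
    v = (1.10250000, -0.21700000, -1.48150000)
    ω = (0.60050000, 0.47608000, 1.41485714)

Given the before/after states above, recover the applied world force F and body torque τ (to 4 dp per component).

F = (0.5000, -3.4000, 3.7000)
τ = (0.0300, -0.1700, 0.1100)

ω₁ − ω₀ = (0.00050000, -0.02392000, 0.01485714)
precession coupling = (0.0280, -0.0504, 0.0060)
applied torque τ = (0.0300, -0.1700, 0.1100)
Δv = v₁−v₀ = (0.00250000, -0.01700000, 0.01850000)
F = m·Δv/dt = (0.5000, -3.4000, 3.7000)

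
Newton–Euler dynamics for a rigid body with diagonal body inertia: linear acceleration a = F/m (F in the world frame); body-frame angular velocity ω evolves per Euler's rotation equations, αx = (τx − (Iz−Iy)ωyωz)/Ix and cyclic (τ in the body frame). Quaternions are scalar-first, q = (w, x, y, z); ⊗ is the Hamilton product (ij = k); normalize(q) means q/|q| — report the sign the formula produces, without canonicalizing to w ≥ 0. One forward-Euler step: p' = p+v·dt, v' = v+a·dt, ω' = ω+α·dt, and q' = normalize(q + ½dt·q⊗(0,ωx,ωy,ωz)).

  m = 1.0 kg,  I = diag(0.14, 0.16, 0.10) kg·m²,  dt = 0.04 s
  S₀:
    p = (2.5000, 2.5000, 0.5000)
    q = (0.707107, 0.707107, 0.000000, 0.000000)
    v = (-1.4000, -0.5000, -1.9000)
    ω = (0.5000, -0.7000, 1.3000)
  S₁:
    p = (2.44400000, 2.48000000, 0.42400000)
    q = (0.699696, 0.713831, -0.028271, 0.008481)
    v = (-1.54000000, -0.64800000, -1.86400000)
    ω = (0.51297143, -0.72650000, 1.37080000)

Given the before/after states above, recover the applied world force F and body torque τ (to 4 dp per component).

F = (-3.5000, -3.7000, 0.9000)
τ = (0.1000, -0.0800, 0.1700)

velocity change Δv = (-0.14000000, -0.14800000, 0.03600000)
applied force F = (-3.5000, -3.7000, 0.9000)
Δω = ω₁−ω₀ = (0.01297143, -0.02650000, 0.07080000)
τ = I·(Δω/dt) + ω₀×(Iω₀) = (0.1000, -0.0800, 0.1700)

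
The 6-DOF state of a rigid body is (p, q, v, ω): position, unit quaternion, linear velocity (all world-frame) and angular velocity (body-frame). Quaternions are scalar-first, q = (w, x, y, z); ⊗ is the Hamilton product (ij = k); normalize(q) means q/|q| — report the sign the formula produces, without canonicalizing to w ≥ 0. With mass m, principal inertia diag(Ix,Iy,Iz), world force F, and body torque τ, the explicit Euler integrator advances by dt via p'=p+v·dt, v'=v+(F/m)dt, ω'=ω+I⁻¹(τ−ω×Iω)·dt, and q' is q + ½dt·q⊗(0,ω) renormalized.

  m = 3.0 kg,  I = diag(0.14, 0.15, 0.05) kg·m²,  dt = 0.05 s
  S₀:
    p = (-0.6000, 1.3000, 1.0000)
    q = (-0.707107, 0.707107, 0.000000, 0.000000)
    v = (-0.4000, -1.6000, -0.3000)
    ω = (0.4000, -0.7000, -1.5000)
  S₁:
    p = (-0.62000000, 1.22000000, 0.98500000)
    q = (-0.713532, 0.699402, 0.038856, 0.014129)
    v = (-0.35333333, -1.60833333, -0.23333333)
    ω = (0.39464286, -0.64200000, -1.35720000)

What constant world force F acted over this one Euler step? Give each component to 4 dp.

v₁ − v₀ = (0.04666667, -0.00833333, 0.06666667)
m·(v₁−v₀)/dt = (2.8000, -0.5000, 4.0000)

F = (2.8000, -0.5000, 4.0000)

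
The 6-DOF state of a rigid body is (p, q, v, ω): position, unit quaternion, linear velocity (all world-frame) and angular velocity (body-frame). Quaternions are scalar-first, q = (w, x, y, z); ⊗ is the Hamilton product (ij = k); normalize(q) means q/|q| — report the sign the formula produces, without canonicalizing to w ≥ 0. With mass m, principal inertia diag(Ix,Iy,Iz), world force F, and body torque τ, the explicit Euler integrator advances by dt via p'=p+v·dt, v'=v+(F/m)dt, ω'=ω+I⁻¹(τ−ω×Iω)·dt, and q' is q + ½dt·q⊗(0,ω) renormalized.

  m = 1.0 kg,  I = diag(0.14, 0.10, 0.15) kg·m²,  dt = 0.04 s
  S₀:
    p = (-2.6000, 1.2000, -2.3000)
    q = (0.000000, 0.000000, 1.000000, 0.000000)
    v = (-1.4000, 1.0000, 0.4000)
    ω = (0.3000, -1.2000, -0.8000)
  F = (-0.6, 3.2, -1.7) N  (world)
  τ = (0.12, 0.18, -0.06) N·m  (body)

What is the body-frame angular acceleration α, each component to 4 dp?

ω×(Iω) gyroscopic = (0.0480, 0.0024, 0.0144)
angular accel α = (0.5143, 1.7760, -0.4960)

α = (0.5143, 1.7760, -0.4960)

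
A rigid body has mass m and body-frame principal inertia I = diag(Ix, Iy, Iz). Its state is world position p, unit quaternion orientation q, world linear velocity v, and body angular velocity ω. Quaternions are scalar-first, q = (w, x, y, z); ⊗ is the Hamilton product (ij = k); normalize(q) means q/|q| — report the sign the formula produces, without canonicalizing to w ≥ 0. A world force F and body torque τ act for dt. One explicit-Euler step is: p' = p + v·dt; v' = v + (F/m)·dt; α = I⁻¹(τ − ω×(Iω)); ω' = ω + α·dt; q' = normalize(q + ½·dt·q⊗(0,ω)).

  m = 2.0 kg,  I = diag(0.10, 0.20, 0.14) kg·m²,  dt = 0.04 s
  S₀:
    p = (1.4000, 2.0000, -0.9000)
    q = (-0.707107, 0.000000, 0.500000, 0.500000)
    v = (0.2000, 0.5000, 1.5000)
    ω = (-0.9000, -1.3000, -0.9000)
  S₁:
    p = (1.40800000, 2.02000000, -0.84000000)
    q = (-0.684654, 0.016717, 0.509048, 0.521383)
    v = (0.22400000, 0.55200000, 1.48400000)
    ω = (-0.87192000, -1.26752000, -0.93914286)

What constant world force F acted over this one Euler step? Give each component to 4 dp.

Δv = v₁−v₀ = (0.02400000, 0.05200000, -0.01600000)
F = m·Δv/dt = (1.2000, 2.6000, -0.8000)

F = (1.2000, 2.6000, -0.8000)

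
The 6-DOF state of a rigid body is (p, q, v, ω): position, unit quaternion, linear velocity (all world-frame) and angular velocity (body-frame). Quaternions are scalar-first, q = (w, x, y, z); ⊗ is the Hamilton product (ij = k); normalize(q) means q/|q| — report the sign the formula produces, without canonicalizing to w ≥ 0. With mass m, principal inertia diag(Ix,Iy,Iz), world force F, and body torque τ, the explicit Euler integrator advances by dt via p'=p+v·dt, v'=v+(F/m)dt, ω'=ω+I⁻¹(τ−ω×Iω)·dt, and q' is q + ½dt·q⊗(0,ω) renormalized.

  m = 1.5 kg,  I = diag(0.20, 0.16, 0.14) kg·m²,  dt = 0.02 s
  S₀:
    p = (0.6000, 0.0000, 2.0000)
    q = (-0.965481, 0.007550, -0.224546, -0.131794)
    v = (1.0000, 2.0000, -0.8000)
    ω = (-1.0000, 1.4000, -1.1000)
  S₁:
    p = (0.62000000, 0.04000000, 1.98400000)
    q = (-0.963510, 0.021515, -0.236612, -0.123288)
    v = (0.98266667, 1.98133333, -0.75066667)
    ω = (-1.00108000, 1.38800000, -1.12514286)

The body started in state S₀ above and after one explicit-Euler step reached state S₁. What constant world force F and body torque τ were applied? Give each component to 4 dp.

ω₁ − ω₀ = (-0.00108000, -0.01200000, -0.02514286)
τ = I·(Δω/dt) + ω₀×(Iω₀) = (0.0200, -0.0300, -0.1200)
v₁ − v₀ = (-0.01733333, -0.01866667, 0.04933333)
m·(v₁−v₀)/dt = (-1.3000, -1.4000, 3.7000)

F = (-1.3000, -1.4000, 3.7000)
τ = (0.0200, -0.0300, -0.1200)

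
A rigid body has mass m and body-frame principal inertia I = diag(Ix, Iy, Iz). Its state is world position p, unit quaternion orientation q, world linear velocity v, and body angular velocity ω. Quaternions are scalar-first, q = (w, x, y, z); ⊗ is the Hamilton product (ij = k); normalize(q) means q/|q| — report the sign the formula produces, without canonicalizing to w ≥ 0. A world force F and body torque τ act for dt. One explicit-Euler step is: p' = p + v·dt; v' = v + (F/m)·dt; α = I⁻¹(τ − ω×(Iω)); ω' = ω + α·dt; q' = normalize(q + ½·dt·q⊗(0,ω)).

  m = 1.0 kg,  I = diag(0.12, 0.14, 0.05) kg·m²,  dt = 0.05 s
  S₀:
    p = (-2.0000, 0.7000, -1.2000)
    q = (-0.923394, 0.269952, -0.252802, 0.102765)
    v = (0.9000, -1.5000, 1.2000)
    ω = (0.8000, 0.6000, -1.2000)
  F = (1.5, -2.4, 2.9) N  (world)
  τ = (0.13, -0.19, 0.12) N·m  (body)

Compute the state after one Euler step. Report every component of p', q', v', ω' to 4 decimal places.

p' = (-1.9550, 0.6250, -1.1400)
q' = (-0.9212, 0.2573, -0.2563, 0.1395)
v' = (0.9750, -1.6200, 1.3450)
ω' = (0.8272, 0.5561, -1.0896)

gyro term ω×Iω = (0.0648, -0.0672, 0.0096)
(τ − ω×Iω)/I = (0.5433, -0.8771, 2.2080)
ω + α·dt = (0.8272, 0.5561, -1.0896)
Hamilton product q⊗(0,ω) = (0.0590376, -0.4970118, -0.1478820, 1.4722856)
q' = normalize(q + ½dt·q⊗(0,ω)) = (-0.9212, 0.2573, -0.2563, 0.1395)
p + v·dt = (-1.9550, 0.6250, -1.1400)
v' = v + a·dt = (0.9750, -1.6200, 1.3450)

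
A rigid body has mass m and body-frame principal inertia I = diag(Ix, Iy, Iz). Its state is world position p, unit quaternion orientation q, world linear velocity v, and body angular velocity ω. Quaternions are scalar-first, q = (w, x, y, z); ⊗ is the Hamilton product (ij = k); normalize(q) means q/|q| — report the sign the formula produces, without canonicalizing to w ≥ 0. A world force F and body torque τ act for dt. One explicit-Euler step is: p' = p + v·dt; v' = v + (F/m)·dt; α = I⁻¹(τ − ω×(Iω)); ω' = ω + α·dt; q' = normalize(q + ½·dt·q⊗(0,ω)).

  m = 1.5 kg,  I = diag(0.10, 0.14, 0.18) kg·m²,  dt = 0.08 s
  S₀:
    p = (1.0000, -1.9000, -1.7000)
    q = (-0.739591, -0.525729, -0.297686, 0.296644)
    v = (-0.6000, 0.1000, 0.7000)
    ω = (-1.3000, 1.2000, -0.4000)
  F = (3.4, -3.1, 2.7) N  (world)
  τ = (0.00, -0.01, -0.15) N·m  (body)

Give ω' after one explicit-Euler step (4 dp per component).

ω' = (-1.2846, 1.2181, -0.4389)

ω×(Iω) gyroscopic = (-0.0192, -0.0416, -0.0624)
angular accel α = (0.1920, 0.2257, -0.4867)
ω + α·dt = (-1.2846, 1.2181, -0.4389)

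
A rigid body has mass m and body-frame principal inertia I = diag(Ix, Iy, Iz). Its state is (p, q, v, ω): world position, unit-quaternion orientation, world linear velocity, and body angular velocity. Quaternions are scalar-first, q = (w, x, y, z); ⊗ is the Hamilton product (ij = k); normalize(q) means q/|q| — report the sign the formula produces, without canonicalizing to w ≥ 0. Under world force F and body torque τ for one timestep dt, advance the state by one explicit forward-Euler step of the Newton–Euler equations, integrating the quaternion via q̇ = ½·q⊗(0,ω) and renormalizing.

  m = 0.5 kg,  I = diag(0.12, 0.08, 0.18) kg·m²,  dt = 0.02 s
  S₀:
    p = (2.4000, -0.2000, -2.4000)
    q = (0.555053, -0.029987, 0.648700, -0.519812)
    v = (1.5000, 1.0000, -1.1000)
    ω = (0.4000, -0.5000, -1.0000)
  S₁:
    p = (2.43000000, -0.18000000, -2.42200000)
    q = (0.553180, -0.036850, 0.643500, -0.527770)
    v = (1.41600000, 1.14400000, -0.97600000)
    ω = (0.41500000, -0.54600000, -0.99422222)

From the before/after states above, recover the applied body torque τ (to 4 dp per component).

τ = (0.1400, -0.1600, 0.0600)

ω₁ − ω₀ = (0.01500000, -0.04600000, 0.00577778)
applied torque τ = (0.1400, -0.1600, 0.0600)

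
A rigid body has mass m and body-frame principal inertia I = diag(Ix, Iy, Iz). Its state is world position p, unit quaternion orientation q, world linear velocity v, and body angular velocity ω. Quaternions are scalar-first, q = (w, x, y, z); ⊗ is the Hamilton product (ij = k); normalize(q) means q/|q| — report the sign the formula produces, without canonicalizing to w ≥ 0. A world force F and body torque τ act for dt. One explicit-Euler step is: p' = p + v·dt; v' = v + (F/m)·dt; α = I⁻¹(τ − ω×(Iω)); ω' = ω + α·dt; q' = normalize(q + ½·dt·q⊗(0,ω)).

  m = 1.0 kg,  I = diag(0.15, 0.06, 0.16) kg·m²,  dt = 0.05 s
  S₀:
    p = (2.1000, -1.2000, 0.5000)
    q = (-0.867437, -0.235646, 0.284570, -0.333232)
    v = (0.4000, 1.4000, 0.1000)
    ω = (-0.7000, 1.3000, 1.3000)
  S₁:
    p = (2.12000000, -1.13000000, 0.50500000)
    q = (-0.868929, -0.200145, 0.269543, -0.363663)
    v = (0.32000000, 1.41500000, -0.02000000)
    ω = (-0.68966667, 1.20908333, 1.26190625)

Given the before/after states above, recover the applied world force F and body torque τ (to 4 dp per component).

F = (-1.6000, 0.3000, -2.4000)
τ = (0.2000, -0.1000, -0.0400)

rate change Δω = (0.01033333, -0.09091667, -0.03809375)
precession coupling = (0.1690, 0.0091, 0.0819)
τ = I·(Δω/dt) + ω₀×(Iω₀) = (0.2000, -0.1000, -0.0400)
Δv = v₁−v₀ = (-0.08000000, 0.01500000, -0.12000000)
m·(v₁−v₀)/dt = (-1.6000, 0.3000, -2.4000)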